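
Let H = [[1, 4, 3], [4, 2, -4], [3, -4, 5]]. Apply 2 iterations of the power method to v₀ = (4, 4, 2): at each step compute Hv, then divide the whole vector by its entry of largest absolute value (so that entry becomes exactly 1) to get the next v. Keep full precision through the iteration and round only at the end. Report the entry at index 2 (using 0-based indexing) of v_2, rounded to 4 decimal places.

Hv0 = (26.00000, 16.00000, 6.00000); divide by 26.00000 → v1 = (1.00000, 0.61538, 0.23077)
Hv1 = (4.15385, 4.30769, 1.69231); divide by 4.30769 → v2 = (0.96429, 1.00000, 0.39286)
Requested entry of v2: 44/112 = 0.3929

0.3929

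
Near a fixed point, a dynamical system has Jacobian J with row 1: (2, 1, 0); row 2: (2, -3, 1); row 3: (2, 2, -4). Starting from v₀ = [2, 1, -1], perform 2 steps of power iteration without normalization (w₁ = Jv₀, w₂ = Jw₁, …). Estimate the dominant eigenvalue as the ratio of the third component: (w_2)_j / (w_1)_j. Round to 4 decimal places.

w1 = Jv₀ = (5, 0, 10)
w2 = Jw1 = (10, 20, -30)
Ratio at component: -30 / 10 = -3.0000

λ ≈ -3.0000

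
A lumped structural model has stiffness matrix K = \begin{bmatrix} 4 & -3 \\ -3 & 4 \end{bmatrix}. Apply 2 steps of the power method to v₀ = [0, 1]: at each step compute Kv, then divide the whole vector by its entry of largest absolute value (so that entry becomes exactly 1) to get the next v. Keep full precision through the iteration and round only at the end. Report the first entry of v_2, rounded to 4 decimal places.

-0.9600

Kv0 = (-3.00000, 4.00000); divide by 4.00000 → v1 = (-0.75000, 1.00000)
Kv1 = (-6.00000, 6.25000); divide by 6.25000 → v2 = (-0.96000, 1.00000)
Requested entry of v2: -24/25 = -0.9600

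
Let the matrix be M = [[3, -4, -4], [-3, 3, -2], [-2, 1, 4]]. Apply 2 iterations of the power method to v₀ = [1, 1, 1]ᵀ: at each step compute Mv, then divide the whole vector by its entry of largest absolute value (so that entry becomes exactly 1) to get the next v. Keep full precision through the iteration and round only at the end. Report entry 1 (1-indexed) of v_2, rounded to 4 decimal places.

Mv0 = (-5.00000, -2.00000, 3.00000); divide by -5.00000 → v1 = (1.00000, 0.40000, -0.60000)
Mv1 = (3.80000, -0.60000, -4.00000); divide by -4.00000 → v2 = (-0.95000, 0.15000, 1.00000)
Requested entry of v2: -19/20 = -0.9500

-0.9500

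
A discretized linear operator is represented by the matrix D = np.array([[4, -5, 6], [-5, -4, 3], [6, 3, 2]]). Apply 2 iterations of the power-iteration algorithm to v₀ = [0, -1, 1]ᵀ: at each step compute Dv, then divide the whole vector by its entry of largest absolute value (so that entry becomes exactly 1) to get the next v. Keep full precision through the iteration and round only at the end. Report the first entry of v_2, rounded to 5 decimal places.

Dv0 = (11.000000, 7.000000, -1.000000); divide by 11.000000 → v1 = (1.000000, 0.636364, -0.090909)
Dv1 = (0.272727, -7.818182, 7.727273); divide by -7.818182 → v2 = (-0.034884, 1.000000, -0.988372)
Requested entry of v2: 3/-86 = -0.03488

-0.03488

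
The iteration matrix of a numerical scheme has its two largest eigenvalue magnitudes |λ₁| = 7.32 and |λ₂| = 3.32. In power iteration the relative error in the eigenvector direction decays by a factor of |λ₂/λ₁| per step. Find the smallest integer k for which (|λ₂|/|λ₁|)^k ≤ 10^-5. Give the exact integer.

|λ₂/λ₁| = 3.32/7.32 = 0.45355
Need k ≥ ln(10^-5) / ln(0.45355) = -11.5129 / -0.7906 ≈ 14.561
Smallest integer k satisfying the bound: 15

15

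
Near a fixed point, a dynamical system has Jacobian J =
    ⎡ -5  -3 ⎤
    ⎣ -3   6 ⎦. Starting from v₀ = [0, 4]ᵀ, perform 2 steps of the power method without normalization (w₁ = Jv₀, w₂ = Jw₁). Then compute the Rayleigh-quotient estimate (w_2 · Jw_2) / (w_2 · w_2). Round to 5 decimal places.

w1 = Jv₀ = ((-5)·0 + (-3)·4; (-3)·0 + 6·4) = (-12, 24)
w2 = Jw1 = ((-5)·(-12) + (-3)·24; (-3)·(-12) + 6·24) = (-12, 180)
Jw2 = (-480, 1116)
w2·Jw2 = (-12)·(-480) + 180·1116 = 206640; w2·w2 = (-12)·(-12) + 180·180 = 32544
λ ≈ 206640/32544 = 6.34956

λ ≈ 6.34956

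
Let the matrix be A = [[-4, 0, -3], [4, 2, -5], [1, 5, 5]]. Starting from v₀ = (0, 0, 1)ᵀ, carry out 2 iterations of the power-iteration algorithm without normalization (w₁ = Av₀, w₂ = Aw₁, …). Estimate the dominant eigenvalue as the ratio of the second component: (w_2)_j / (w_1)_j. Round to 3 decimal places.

w1 = Av₀ = (-3, -5, 5)
w2 = Aw1 = (-3, -47, -3)
Ratio at component: -47 / -5 = 9.400

λ ≈ 9.400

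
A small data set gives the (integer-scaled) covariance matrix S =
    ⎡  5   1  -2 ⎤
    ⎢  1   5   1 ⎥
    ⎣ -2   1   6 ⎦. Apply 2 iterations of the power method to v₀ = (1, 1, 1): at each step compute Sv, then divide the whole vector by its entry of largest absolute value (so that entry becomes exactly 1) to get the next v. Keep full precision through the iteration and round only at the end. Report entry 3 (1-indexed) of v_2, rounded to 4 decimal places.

0.6591

Sv0 = (4.00000, 7.00000, 5.00000); divide by 7.00000 → v1 = (0.57143, 1.00000, 0.71429)
Sv1 = (2.42857, 6.28571, 4.14286); divide by 6.28571 → v2 = (0.38636, 1.00000, 0.65909)
Requested entry of v2: 29/44 = 0.6591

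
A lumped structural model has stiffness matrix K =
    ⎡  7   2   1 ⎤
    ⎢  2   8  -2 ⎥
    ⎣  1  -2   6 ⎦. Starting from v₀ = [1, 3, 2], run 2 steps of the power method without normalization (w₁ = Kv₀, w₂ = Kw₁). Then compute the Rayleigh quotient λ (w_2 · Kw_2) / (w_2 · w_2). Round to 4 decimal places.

w1 = Kv₀ = (15, 22, 7)
w2 = Kw1 = (156, 192, 13)
Kw2 = (1489, 1822, -150)
w2·Kw2 = 156·1489 + 192·1822 + 13·(-150) = 580158; w2·w2 = 156·156 + 192·192 + 13·13 = 61369
λ ≈ 580158/61369 = 9.4536

9.4536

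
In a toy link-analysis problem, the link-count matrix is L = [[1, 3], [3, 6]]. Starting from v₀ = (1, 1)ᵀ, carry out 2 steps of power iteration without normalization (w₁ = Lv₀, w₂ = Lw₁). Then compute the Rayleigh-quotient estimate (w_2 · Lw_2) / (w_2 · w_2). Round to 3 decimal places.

w1 = Lv₀ = (1·1 + 3·1; 3·1 + 6·1) = (4, 9)
w2 = Lw1 = (1·4 + 3·9; 3·4 + 6·9) = (31, 66)
Lw2 = (229, 489)
w2·Lw2 = 31·229 + 66·489 = 39373; w2·w2 = 31·31 + 66·66 = 5317
λ ≈ 39373/5317 = 7.405

λ ≈ 7.405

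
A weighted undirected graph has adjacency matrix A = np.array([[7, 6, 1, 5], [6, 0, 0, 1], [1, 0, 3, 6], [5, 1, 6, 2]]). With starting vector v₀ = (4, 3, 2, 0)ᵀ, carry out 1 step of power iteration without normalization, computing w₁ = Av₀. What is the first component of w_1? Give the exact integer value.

w1 = Av₀ = (48, 24, 10, 35)
The requested component of w1 is 48.

48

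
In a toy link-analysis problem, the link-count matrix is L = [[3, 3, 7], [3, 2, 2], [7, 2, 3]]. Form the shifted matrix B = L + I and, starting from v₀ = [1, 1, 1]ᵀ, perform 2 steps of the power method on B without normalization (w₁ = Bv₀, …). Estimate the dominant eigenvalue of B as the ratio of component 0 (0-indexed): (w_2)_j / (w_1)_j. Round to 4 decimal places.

12.2143

B = L + I has rows (4, 3, 7); (3, 3, 2); (7, 2, 4)
w1 = Bv₀ = (4·1 + 3·1 + 7·1; 3·1 + 3·1 + 2·1; 7·1 + 2·1 + 4·1) = (14, 8, 13)
w2 = Bw1 = (4·14 + 3·8 + 7·13; 3·14 + 3·8 + 2·13; 7·14 + 2·8 + 4·13) = (171, 92, 166)
Ratio: 171/14 = 12.2143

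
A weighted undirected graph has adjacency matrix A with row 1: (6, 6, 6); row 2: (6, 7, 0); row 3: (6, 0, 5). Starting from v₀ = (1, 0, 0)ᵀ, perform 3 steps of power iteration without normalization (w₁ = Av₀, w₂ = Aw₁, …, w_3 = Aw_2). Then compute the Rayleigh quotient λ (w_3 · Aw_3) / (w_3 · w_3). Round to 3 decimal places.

w1 = Av₀ = (6, 6, 6)
w2 = Aw1 = (108, 78, 66)
w3 = Aw2 = (1512, 1194, 978)
Aw3 = (22104, 17430, 13962)
w3·Aw3 = 1512·22104 + 1194·17430 + 978·13962 = 67887504; w3·w3 = 1512·1512 + 1194·1194 + 978·978 = 4668264
λ ≈ 67887504/4668264 = 14.542

14.542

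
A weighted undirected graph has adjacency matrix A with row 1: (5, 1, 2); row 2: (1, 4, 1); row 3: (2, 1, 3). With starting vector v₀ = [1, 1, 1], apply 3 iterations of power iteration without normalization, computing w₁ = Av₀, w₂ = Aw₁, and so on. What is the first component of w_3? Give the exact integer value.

w1 = Av₀ = (5·1 + 1·1 + 2·1; 1·1 + 4·1 + 1·1; 2·1 + 1·1 + 3·1) = (8, 6, 6)
w2 = Aw1 = (5·8 + 1·6 + 2·6; 1·8 + 4·6 + 1·6; 2·8 + 1·6 + 3·6) = (58, 38, 40)
w3 = Aw2 = (408, 250, 274)
The requested component of w3 is 408.

408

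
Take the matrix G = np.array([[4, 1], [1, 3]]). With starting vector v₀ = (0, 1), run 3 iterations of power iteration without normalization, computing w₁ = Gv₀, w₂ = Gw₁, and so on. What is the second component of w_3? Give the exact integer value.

w1 = Gv₀ = (4·0 + 1·1; 1·0 + 3·1) = (1, 3)
w2 = Gw1 = (4·1 + 1·3; 1·1 + 3·3) = (7, 10)
w3 = Gw2 = (38, 37)
The requested component of w3 is 37.

37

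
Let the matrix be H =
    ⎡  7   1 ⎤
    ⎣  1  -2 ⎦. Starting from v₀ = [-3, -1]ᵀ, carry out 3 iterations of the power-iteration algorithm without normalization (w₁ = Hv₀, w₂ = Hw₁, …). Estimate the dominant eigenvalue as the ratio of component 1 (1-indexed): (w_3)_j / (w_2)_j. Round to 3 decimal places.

w1 = Hv₀ = (7·(-3) + 1·(-1); 1·(-3) + (-2)·(-1)) = (-22, -1)
w2 = Hw1 = (7·(-22) + 1·(-1); 1·(-22) + (-2)·(-1)) = (-155, -20)
w3 = Hw2 = (-1105, -115)
Ratio at component: -1105 / -155 = 7.129

7.129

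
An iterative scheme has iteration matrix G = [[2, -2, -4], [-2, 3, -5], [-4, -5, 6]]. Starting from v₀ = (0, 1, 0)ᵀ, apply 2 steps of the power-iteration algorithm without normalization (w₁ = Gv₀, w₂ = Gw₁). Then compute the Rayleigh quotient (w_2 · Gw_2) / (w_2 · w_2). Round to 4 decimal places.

w1 = Gv₀ = (-2, 3, -5)
w2 = Gw1 = (10, 38, -37)
Gw2 = (92, 279, -452)
w2·Gw2 = 10·92 + 38·279 + (-37)·(-452) = 28246; w2·w2 = 10·10 + 38·38 + (-37)·(-37) = 2913
λ ≈ 28246/2913 = 9.6965

λ ≈ 9.6965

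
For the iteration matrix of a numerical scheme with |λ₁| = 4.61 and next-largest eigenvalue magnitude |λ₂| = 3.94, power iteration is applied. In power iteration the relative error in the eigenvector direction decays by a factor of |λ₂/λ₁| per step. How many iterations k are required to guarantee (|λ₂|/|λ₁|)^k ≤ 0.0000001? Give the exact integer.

|λ₂/λ₁| = 3.94/4.61 = 0.85466
Need k ≥ ln(0.0000001) / ln(0.85466) = -16.1181 / -0.1570 ≈ 102.632
Smallest integer k satisfying the bound: 103

103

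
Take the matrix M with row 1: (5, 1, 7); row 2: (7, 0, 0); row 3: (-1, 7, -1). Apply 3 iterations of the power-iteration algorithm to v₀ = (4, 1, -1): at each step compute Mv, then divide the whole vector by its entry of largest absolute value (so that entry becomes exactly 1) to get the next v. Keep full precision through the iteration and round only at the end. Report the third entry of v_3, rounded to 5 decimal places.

0.19352

Mv0 = (14.000000, 28.000000, 4.000000); divide by 28.000000 → v1 = (0.500000, 1.000000, 0.142857)
Mv1 = (4.500000, 3.500000, 6.357143); divide by 6.357143 → v2 = (0.707865, 0.550562, 1.000000)
Mv2 = (11.089888, 4.955056, 2.146067); divide by 11.089888 → v3 = (1.000000, 0.446809, 0.193516)
Requested entry of v3: 382/1974 = 0.19352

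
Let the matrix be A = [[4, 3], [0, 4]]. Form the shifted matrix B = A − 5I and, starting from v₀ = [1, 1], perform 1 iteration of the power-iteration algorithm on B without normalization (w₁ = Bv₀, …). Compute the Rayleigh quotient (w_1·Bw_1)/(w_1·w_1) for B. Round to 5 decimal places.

-2.20000

B = A − 5I has rows (-1, 3); (0, -1)
w1 = Bv₀ = (2, -1)
Bw1 = (-5, 1)
w1·Bw1 = -11; w1·w1 = 5; μ ≈ -11/5 = -2.20000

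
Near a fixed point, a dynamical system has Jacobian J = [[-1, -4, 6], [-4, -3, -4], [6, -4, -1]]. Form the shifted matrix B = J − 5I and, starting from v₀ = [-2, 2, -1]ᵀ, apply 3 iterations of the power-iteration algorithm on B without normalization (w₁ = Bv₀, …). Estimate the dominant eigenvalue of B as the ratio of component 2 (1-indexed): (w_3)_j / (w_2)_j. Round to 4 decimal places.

B = J − 5I has rows (-6, -4, 6); (-4, -8, -4); (6, -4, -6)
w1 = Bv₀ = ((-6)·(-2) + (-4)·2 + 6·(-1); (-4)·(-2) + (-8)·2 + (-4)·(-1); 6·(-2) + (-4)·2 + (-6)·(-1)) = (-2, -4, -14)
w2 = Bw1 = ((-6)·(-2) + (-4)·(-4) + 6·(-14); (-4)·(-2) + (-8)·(-4) + (-4)·(-14); 6·(-2) + (-4)·(-4) + (-6)·(-14)) = (-56, 96, 88)
w3 = Bw2 = (480, -896, -1248)
Ratio: -896/96 = -9.3333

μ ≈ -9.3333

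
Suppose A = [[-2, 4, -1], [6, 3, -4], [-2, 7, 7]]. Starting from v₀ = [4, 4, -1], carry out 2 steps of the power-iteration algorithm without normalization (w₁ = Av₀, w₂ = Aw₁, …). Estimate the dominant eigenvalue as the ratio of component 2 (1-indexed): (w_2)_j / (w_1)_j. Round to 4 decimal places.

3.0500

w1 = Av₀ = ((-2)·4 + 4·4 + (-1)·(-1); 6·4 + 3·4 + (-4)·(-1); (-2)·4 + 7·4 + 7·(-1)) = (9, 40, 13)
w2 = Aw1 = ((-2)·9 + 4·40 + (-1)·13; 6·9 + 3·40 + (-4)·13; (-2)·9 + 7·40 + 7·13) = (129, 122, 353)
Ratio at component: 122 / 40 = 3.0500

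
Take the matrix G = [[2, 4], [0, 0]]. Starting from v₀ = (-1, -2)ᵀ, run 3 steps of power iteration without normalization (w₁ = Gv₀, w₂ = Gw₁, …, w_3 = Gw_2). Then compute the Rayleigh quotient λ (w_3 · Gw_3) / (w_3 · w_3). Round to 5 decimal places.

w1 = Gv₀ = (-10, 0)
w2 = Gw1 = (-20, 0)
w3 = Gw2 = (-40, 0)
Gw3 = (-80, 0)
w3·Gw3 = (-40)·(-80) + 0·0 = 3200; w3·w3 = (-40)·(-40) + 0·0 = 1600
λ ≈ 3200/1600 = 2.00000

λ ≈ 2.00000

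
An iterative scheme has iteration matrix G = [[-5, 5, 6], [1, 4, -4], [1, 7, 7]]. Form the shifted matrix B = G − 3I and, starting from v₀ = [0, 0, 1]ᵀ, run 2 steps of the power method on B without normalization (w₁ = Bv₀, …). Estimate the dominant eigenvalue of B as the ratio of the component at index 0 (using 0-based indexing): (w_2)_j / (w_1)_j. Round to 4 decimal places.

B = G − 3I has rows (-8, 5, 6); (1, 1, -4); (1, 7, 4)
w1 = Bv₀ = (6, -4, 4)
w2 = Bw1 = (-44, -14, -6)
Ratio: -44/6 = -7.3333

-7.3333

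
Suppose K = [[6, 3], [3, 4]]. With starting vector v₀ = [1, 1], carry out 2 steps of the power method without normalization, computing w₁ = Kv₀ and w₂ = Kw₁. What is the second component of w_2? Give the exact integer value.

w1 = Kv₀ = (6·1 + 3·1; 3·1 + 4·1) = (9, 7)
w2 = Kw1 = (6·9 + 3·7; 3·9 + 4·7) = (75, 55)
The requested component of w2 is 55.

55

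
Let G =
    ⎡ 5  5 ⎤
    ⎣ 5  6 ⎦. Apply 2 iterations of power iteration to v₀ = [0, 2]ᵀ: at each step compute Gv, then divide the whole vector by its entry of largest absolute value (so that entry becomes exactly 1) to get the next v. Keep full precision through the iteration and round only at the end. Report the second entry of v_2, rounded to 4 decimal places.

Gv0 = (10.00000, 12.00000); divide by 12.00000 → v1 = (0.83333, 1.00000)
Gv1 = (9.16667, 10.16667); divide by 10.16667 → v2 = (0.90164, 1.00000)
Requested entry of v2: 122/122 = 1.0000

1.0000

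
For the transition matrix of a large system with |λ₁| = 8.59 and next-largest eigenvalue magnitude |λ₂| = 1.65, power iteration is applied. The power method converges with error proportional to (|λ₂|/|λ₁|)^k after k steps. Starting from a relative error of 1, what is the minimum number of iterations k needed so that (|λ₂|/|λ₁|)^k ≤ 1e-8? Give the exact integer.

|λ₂/λ₁| = 1.65/8.59 = 0.19208
Need k ≥ ln(1e-8) / ln(0.19208) = -18.4207 / -1.6498 ≈ 11.165
Smallest integer k satisfying the bound: 12

12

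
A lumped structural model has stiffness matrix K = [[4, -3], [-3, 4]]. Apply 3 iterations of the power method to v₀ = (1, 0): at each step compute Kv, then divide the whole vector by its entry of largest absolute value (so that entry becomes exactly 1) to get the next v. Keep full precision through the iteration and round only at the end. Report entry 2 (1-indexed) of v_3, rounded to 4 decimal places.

-0.9942

Kv0 = (4.00000, -3.00000); divide by 4.00000 → v1 = (1.00000, -0.75000)
Kv1 = (6.25000, -6.00000); divide by 6.25000 → v2 = (1.00000, -0.96000)
Kv2 = (6.88000, -6.84000); divide by 6.88000 → v3 = (1.00000, -0.99419)
Requested entry of v3: -171/172 = -0.9942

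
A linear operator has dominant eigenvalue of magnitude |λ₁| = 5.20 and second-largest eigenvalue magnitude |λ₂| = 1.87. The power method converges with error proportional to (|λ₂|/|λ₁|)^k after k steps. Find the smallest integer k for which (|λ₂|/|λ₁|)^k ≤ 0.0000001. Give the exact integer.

16

|λ₂/λ₁| = 1.87/5.20 = 0.35962
Need k ≥ ln(0.0000001) / ln(0.35962) = -16.1181 / -1.0227 ≈ 15.760
Smallest integer k satisfying the bound: 16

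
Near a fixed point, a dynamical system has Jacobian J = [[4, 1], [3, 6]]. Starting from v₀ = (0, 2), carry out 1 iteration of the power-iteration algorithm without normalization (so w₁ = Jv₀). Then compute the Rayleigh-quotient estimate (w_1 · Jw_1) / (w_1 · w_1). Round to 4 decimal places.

6.5946

w1 = Jv₀ = (2, 12)
Jw1 = (20, 78)
w1·Jw1 = 2·20 + 12·78 = 976; w1·w1 = 2·2 + 12·12 = 148
λ ≈ 976/148 = 6.5946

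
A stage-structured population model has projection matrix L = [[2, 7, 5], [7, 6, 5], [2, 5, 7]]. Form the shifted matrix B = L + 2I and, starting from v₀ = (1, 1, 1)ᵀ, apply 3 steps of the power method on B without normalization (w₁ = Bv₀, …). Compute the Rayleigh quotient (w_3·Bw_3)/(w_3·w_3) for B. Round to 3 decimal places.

B = L + 2I has rows (4, 7, 5); (7, 8, 5); (2, 5, 9)
w1 = Bv₀ = (4·1 + 7·1 + 5·1; 7·1 + 8·1 + 5·1; 2·1 + 5·1 + 9·1) = (16, 20, 16)
w2 = Bw1 = (4·16 + 7·20 + 5·16; 7·16 + 8·20 + 5·16; 2·16 + 5·20 + 9·16) = (284, 352, 276)
w3 = Bw2 = (4980, 6184, 4812)
Bw3 = (87268, 108392, 84188)
w3·Bw3 = 1510003424; w3·w3 = 86197600; μ ≈ 1510003424/86197600 = 17.518

μ ≈ 17.518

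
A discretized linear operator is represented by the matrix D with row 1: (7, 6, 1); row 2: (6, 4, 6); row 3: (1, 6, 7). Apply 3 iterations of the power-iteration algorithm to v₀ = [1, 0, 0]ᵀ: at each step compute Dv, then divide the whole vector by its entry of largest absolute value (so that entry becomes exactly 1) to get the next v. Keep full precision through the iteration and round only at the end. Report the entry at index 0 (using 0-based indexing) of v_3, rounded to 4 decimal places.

Dv0 = (7.00000, 6.00000, 1.00000); divide by 7.00000 → v1 = (1.00000, 0.85714, 0.14286)
Dv1 = (12.28571, 10.28571, 7.14286); divide by 12.28571 → v2 = (1.00000, 0.83721, 0.58140)
Dv2 = (12.60465, 12.83721, 10.09302); divide by 12.83721 → v3 = (0.98188, 1.00000, 0.78623)
Requested entry of v3: 1084/1104 = 0.9819

0.9819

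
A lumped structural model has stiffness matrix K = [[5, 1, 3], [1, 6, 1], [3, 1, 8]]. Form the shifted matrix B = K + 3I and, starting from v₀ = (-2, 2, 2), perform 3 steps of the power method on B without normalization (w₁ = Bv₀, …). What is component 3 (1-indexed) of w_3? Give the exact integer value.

B = K + 3I has rows (8, 1, 3); (1, 9, 1); (3, 1, 11)
w1 = Bv₀ = (-8, 18, 18)
w2 = Bw1 = (8, 172, 192)
w3 = Bw2 = (812, 1748, 2308)
Requested component of w3: 2308

2308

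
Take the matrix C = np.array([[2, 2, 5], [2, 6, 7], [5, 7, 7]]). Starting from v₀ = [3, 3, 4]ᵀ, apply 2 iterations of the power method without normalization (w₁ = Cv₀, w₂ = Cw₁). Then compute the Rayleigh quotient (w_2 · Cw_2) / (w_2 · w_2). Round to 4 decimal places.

λ ≈ 15.4296

w1 = Cv₀ = (2·3 + 2·3 + 5·4; 2·3 + 6·3 + 7·4; 5·3 + 7·3 + 7·4) = (32, 52, 64)
w2 = Cw1 = (2·32 + 2·52 + 5·64; 2·32 + 6·52 + 7·64; 5·32 + 7·52 + 7·64) = (488, 824, 972)
Cw2 = (7484, 12724, 15012)
w2·Cw2 = 488·7484 + 824·12724 + 972·15012 = 28728432; w2·w2 = 488·488 + 824·824 + 972·972 = 1861904
λ ≈ 28728432/1861904 = 15.4296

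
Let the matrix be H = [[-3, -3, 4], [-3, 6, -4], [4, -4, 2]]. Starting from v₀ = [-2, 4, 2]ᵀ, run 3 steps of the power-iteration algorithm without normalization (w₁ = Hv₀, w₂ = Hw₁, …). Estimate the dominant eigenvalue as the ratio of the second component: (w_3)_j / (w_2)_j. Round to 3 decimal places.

w1 = Hv₀ = ((-3)·(-2) + (-3)·4 + 4·2; (-3)·(-2) + 6·4 + (-4)·2; 4·(-2) + (-4)·4 + 2·2) = (2, 22, -20)
w2 = Hw1 = ((-3)·2 + (-3)·22 + 4·(-20); (-3)·2 + 6·22 + (-4)·(-20); 4·2 + (-4)·22 + 2·(-20)) = (-152, 206, -120)
w3 = Hw2 = (-642, 2172, -1672)
Ratio at component: 2172 / 206 = 10.544

λ ≈ 10.544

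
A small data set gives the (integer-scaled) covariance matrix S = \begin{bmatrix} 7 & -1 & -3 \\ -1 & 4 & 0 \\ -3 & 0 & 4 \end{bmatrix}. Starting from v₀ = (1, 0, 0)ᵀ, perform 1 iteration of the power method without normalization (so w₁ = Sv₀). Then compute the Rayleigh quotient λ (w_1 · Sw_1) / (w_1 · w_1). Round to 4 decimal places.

w1 = Sv₀ = (7, -1, -3)
Sw1 = (59, -11, -33)
w1·Sw1 = 7·59 + (-1)·(-11) + (-3)·(-33) = 523; w1·w1 = 7·7 + (-1)·(-1) + (-3)·(-3) = 59
λ ≈ 523/59 = 8.8644

8.8644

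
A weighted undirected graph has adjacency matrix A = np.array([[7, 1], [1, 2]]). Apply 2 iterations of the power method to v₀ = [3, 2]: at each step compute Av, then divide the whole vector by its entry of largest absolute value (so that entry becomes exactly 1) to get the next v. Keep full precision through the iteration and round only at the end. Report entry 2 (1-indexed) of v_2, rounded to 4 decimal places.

0.2202

Av0 = (23.00000, 7.00000); divide by 23.00000 → v1 = (1.00000, 0.30435)
Av1 = (7.30435, 1.60870); divide by 7.30435 → v2 = (1.00000, 0.22024)
Requested entry of v2: 37/168 = 0.2202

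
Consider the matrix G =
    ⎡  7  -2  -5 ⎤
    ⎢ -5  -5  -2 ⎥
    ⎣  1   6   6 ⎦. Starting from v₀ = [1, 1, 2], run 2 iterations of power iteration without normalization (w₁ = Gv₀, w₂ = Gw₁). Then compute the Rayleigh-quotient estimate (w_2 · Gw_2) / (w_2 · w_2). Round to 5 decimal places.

8.18959

w1 = Gv₀ = (7·1 + (-2)·1 + (-5)·2; (-5)·1 + (-5)·1 + (-2)·2; 1·1 + 6·1 + 6·2) = (-5, -14, 19)
w2 = Gw1 = (7·(-5) + (-2)·(-14) + (-5)·19; (-5)·(-5) + (-5)·(-14) + (-2)·19; 1·(-5) + 6·(-14) + 6·19) = (-102, 57, 25)
Gw2 = (-953, 175, 390)
w2·Gw2 = (-102)·(-953) + 57·175 + 25·390 = 116931; w2·w2 = (-102)·(-102) + 57·57 + 25·25 = 14278
λ ≈ 116931/14278 = 8.18959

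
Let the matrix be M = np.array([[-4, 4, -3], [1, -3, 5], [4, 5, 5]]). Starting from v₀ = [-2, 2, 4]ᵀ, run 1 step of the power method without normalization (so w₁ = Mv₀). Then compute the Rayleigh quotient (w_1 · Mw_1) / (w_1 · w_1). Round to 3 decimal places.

7.596

w1 = Mv₀ = ((-4)·(-2) + 4·2 + (-3)·4; 1·(-2) + (-3)·2 + 5·4; 4·(-2) + 5·2 + 5·4) = (4, 12, 22)
Mw1 = (-34, 78, 186)
w1·Mw1 = 4·(-34) + 12·78 + 22·186 = 4892; w1·w1 = 4·4 + 12·12 + 22·22 = 644
λ ≈ 4892/644 = 7.596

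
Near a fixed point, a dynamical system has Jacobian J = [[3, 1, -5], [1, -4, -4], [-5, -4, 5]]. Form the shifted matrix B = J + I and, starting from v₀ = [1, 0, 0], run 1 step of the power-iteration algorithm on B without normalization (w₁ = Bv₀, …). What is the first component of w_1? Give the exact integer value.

B = J + I has rows (4, 1, -5); (1, -3, -4); (-5, -4, 6)
w1 = Bv₀ = (4, 1, -5)
Requested component of w1: 4

4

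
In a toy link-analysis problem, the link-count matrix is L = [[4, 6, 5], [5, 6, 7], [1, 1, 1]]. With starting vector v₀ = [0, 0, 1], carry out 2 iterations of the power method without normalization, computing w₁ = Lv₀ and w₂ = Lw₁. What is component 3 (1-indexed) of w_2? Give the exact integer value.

w1 = Lv₀ = (4·0 + 6·0 + 5·1; 5·0 + 6·0 + 7·1; 1·0 + 1·0 + 1·1) = (5, 7, 1)
w2 = Lw1 = (4·5 + 6·7 + 5·1; 5·5 + 6·7 + 7·1; 1·5 + 1·7 + 1·1) = (67, 74, 13)
The requested component of w2 is 13.

13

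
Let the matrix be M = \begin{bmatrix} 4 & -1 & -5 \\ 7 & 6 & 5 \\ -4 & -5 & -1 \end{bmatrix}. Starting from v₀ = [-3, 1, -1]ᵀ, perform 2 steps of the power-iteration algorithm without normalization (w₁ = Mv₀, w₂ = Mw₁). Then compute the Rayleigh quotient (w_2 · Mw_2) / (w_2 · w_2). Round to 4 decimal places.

w1 = Mv₀ = (-8, -20, 8)
w2 = Mw1 = (-52, -136, 124)
Mw2 = (-692, -560, 764)
w2·Mw2 = (-52)·(-692) + (-136)·(-560) + 124·764 = 206880; w2·w2 = (-52)·(-52) + (-136)·(-136) + 124·124 = 36576
λ ≈ 206880/36576 = 5.6562

5.6562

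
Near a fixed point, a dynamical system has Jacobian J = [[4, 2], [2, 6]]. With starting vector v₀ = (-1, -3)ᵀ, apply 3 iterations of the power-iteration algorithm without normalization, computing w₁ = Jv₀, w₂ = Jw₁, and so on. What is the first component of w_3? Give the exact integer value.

w1 = Jv₀ = (4·(-1) + 2·(-3); 2·(-1) + 6·(-3)) = (-10, -20)
w2 = Jw1 = (4·(-10) + 2·(-20); 2·(-10) + 6·(-20)) = (-80, -140)
w3 = Jw2 = (-600, -1000)
The requested component of w3 is -600.

-600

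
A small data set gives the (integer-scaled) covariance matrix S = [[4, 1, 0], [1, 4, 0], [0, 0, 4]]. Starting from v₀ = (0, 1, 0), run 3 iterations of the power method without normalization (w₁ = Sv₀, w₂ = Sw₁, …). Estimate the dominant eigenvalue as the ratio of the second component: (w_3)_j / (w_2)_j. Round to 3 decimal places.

w1 = Sv₀ = (1, 4, 0)
w2 = Sw1 = (8, 17, 0)
w3 = Sw2 = (49, 76, 0)
Ratio at component: 76 / 17 = 4.471

4.471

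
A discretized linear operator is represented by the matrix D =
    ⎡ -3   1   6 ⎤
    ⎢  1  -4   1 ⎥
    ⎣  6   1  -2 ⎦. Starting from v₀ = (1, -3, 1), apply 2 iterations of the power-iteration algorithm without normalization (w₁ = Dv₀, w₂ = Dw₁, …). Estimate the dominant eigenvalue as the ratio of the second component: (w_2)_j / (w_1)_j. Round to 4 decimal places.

λ ≈ -3.9286

w1 = Dv₀ = ((-3)·1 + 1·(-3) + 6·1; 1·1 + (-4)·(-3) + 1·1; 6·1 + 1·(-3) + (-2)·1) = (0, 14, 1)
w2 = Dw1 = ((-3)·0 + 1·14 + 6·1; 1·0 + (-4)·14 + 1·1; 6·0 + 1·14 + (-2)·1) = (20, -55, 12)
Ratio at component: -55 / 14 = -3.9286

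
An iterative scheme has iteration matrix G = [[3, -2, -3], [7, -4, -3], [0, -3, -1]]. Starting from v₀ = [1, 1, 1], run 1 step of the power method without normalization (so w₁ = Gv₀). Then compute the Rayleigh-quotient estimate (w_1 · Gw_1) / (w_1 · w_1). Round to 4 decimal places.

-1.4000

w1 = Gv₀ = (-2, 0, -4)
Gw1 = (6, -2, 4)
w1·Gw1 = (-2)·6 + 0·(-2) + (-4)·4 = -28; w1·w1 = (-2)·(-2) + 0·0 + (-4)·(-4) = 20
λ ≈ -28/20 = -1.4000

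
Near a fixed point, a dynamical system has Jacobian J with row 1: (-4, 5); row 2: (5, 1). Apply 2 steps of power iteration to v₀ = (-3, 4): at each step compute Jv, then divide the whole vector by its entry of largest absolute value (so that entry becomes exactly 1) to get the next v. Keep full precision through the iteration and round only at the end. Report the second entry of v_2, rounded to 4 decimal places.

Jv0 = (32.00000, -11.00000); divide by 32.00000 → v1 = (1.00000, -0.34375)
Jv1 = (-5.71875, 4.65625); divide by -5.71875 → v2 = (1.00000, -0.81421)
Requested entry of v2: 149/-183 = -0.8142

-0.8142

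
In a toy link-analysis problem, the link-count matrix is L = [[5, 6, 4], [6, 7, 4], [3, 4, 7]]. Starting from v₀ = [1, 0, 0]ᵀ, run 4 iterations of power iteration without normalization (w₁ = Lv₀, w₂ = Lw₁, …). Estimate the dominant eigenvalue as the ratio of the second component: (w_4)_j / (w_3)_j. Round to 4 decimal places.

15.3365

w1 = Lv₀ = (5·1 + 6·0 + 4·0; 6·1 + 7·0 + 4·0; 3·1 + 4·0 + 7·0) = (5, 6, 3)
w2 = Lw1 = (5·5 + 6·6 + 4·3; 6·5 + 7·6 + 4·3; 3·5 + 4·6 + 7·3) = (73, 84, 60)
w3 = Lw2 = (1109, 1266, 975)
w4 = Lw3 = (17041, 19416, 15216)
Ratio at component: 19416 / 1266 = 15.3365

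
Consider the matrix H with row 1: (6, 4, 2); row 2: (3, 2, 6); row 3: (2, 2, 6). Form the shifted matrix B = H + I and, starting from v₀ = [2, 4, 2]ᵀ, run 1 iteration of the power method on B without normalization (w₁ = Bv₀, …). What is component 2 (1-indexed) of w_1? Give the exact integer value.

30

B = H + I has rows (7, 4, 2); (3, 3, 6); (2, 2, 7)
w1 = Bv₀ = (34, 30, 26)
Requested component of w1: 30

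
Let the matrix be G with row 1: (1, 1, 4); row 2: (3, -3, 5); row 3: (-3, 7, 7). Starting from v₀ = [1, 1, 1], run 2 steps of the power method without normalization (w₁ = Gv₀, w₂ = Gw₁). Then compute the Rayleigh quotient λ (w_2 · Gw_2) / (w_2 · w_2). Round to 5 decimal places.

λ ≈ 9.07317

w1 = Gv₀ = (1·1 + 1·1 + 4·1; 3·1 + (-3)·1 + 5·1; (-3)·1 + 7·1 + 7·1) = (6, 5, 11)
w2 = Gw1 = (1·6 + 1·5 + 4·11; 3·6 + (-3)·5 + 5·11; (-3)·6 + 7·5 + 7·11) = (55, 58, 94)
Gw2 = (489, 461, 899)
w2·Gw2 = 55·489 + 58·461 + 94·899 = 138139; w2·w2 = 55·55 + 58·58 + 94·94 = 15225
λ ≈ 138139/15225 = 9.07317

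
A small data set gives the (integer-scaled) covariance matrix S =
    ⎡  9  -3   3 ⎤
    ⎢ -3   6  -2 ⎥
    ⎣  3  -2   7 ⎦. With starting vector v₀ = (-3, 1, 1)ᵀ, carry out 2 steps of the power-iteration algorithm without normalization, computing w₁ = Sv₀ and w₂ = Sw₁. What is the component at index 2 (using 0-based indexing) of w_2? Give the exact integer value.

w1 = Sv₀ = (9·(-3) + (-3)·1 + 3·1; (-3)·(-3) + 6·1 + (-2)·1; 3·(-3) + (-2)·1 + 7·1) = (-27, 13, -4)
w2 = Sw1 = (9·(-27) + (-3)·13 + 3·(-4); (-3)·(-27) + 6·13 + (-2)·(-4); 3·(-27) + (-2)·13 + 7·(-4)) = (-294, 167, -135)
The requested component of w2 is -135.

-135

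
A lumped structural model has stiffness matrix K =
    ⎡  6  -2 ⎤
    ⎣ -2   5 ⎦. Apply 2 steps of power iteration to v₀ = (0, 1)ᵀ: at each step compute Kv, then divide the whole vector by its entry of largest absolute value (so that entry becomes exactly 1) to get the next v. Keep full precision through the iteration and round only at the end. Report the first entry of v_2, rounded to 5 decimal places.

-0.75862

Kv0 = (-2.000000, 5.000000); divide by 5.000000 → v1 = (-0.400000, 1.000000)
Kv1 = (-4.400000, 5.800000); divide by 5.800000 → v2 = (-0.758621, 1.000000)
Requested entry of v2: -22/29 = -0.75862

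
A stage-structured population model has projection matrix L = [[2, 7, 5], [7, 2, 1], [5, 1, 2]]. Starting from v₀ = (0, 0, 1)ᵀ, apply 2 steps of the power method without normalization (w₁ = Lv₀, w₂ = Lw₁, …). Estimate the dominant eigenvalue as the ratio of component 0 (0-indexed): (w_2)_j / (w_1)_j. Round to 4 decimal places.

w1 = Lv₀ = (5, 1, 2)
w2 = Lw1 = (27, 39, 30)
Ratio at component: 27 / 5 = 5.4000

λ ≈ 5.4000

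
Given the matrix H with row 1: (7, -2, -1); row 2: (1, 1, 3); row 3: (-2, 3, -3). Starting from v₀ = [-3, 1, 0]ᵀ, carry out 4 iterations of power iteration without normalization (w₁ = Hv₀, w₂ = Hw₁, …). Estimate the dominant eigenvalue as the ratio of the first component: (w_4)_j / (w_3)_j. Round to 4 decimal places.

w1 = Hv₀ = (-23, -2, 9)
w2 = Hw1 = (-166, 2, 13)
w3 = Hw2 = (-1179, -125, 299)
w4 = Hw3 = (-8302, -407, 1086)
Ratio at component: -8302 / -1179 = 7.0416

7.0416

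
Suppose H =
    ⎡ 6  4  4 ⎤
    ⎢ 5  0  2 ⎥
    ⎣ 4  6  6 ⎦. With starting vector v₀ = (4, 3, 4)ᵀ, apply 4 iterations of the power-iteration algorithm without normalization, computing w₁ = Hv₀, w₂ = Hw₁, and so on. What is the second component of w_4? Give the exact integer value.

60128

w1 = Hv₀ = (6·4 + 4·3 + 4·4; 5·4 + 0·3 + 2·4; 4·4 + 6·3 + 6·4) = (52, 28, 58)
w2 = Hw1 = (6·52 + 4·28 + 4·58; 5·52 + 0·28 + 2·58; 4·52 + 6·28 + 6·58) = (656, 376, 724)
w3 = Hw2 = (8336, 4728, 9224)
w4 = Hw3 = (105824, 60128, 117056)
The requested component of w4 is 60128.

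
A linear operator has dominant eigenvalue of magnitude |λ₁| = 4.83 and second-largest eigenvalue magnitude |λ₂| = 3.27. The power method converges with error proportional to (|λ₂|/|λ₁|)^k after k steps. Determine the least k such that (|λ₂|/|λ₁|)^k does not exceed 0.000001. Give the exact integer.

36

|λ₂/λ₁| = 3.27/4.83 = 0.67702
Need k ≥ ln(0.000001) / ln(0.67702) = -13.8155 / -0.3901 ≈ 35.419
Smallest integer k satisfying the bound: 36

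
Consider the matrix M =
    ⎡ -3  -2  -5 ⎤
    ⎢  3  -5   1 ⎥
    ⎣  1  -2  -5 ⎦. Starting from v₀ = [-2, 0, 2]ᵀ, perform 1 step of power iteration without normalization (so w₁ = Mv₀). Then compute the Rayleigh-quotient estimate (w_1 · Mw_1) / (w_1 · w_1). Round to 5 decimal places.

λ ≈ -6.09091

w1 = Mv₀ = ((-3)·(-2) + (-2)·0 + (-5)·2; 3·(-2) + (-5)·0 + 1·2; 1·(-2) + (-2)·0 + (-5)·2) = (-4, -4, -12)
Mw1 = (80, -4, 64)
w1·Mw1 = (-4)·80 + (-4)·(-4) + (-12)·64 = -1072; w1·w1 = (-4)·(-4) + (-4)·(-4) + (-12)·(-12) = 176
λ ≈ -1072/176 = -6.09091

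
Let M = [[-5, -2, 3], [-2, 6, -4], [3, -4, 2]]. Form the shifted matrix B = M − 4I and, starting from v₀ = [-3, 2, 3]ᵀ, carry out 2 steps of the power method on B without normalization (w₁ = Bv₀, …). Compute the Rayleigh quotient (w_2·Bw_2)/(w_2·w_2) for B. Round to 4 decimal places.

B = M − 4I has rows (-9, -2, 3); (-2, 2, -4); (3, -4, -2)
w1 = Bv₀ = ((-9)·(-3) + (-2)·2 + 3·3; (-2)·(-3) + 2·2 + (-4)·3; 3·(-3) + (-4)·2 + (-2)·3) = (32, -2, -23)
w2 = Bw1 = ((-9)·32 + (-2)·(-2) + 3·(-23); (-2)·32 + 2·(-2) + (-4)·(-23); 3·32 + (-4)·(-2) + (-2)·(-23)) = (-353, 24, 150)
Bw2 = (3579, 154, -1455)
w2·Bw2 = -1477941; w2·w2 = 147685; μ ≈ -1477941/147685 = -10.0074

-10.0074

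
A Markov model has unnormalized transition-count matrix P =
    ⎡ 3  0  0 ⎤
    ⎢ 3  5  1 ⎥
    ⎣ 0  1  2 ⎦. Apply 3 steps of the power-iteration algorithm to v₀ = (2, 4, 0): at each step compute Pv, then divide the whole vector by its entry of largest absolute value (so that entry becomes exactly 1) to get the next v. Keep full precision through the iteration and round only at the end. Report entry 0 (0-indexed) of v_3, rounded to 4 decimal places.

0.0637

Pv0 = (6.00000, 26.00000, 4.00000); divide by 26.00000 → v1 = (0.23077, 1.00000, 0.15385)
Pv1 = (0.69231, 5.84615, 1.30769); divide by 5.84615 → v2 = (0.11842, 1.00000, 0.22368)
Pv2 = (0.35526, 5.57895, 1.44737); divide by 5.57895 → v3 = (0.06368, 1.00000, 0.25943)
Requested entry of v3: 54/848 = 0.0637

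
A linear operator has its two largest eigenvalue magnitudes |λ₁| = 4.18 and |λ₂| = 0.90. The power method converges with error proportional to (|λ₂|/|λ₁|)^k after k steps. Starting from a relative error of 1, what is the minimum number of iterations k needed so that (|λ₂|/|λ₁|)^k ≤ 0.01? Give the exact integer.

3

|λ₂/λ₁| = 0.90/4.18 = 0.21531
Need k ≥ ln(0.01) / ln(0.21531) = -4.6052 / -1.5357 ≈ 2.999
Smallest integer k satisfying the bound: 3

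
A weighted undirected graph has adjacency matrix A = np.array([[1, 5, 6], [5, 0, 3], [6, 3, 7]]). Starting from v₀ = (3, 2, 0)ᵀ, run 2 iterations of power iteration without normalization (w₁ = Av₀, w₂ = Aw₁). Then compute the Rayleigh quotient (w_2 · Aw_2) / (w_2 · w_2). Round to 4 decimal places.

w1 = Av₀ = (1·3 + 5·2 + 6·0; 5·3 + 0·2 + 3·0; 6·3 + 3·2 + 7·0) = (13, 15, 24)
w2 = Aw1 = (1·13 + 5·15 + 6·24; 5·13 + 0·15 + 3·24; 6·13 + 3·15 + 7·24) = (232, 137, 291)
Aw2 = (2663, 2033, 3840)
w2·Aw2 = 232·2663 + 137·2033 + 291·3840 = 2013777; w2·w2 = 232·232 + 137·137 + 291·291 = 157274
λ ≈ 2013777/157274 = 12.8043

12.8043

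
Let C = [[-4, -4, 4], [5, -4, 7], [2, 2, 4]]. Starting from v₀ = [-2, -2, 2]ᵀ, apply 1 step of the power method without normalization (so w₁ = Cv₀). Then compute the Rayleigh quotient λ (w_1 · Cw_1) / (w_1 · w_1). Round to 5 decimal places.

-3.60000

w1 = Cv₀ = ((-4)·(-2) + (-4)·(-2) + 4·2; 5·(-2) + (-4)·(-2) + 7·2; 2·(-2) + 2·(-2) + 4·2) = (24, 12, 0)
Cw1 = (-144, 72, 72)
w1·Cw1 = 24·(-144) + 12·72 + 0·72 = -2592; w1·w1 = 24·24 + 12·12 + 0·0 = 720
λ ≈ -2592/720 = -3.60000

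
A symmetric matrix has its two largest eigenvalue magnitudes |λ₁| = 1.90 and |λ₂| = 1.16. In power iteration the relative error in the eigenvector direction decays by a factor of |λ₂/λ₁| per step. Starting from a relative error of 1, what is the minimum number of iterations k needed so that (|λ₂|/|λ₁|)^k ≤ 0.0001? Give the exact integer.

19

|λ₂/λ₁| = 1.16/1.90 = 0.61053
Need k ≥ ln(0.0001) / ln(0.61053) = -9.2103 / -0.4934 ≈ 18.666
Smallest integer k satisfying the bound: 19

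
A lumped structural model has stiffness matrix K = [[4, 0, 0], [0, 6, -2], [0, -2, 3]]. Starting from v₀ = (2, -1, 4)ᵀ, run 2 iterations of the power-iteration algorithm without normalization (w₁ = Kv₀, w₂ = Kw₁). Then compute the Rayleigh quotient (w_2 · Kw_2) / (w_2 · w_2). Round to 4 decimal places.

w1 = Kv₀ = (8, -14, 14)
w2 = Kw1 = (32, -112, 70)
Kw2 = (128, -812, 434)
w2·Kw2 = 32·128 + (-112)·(-812) + 70·434 = 125420; w2·w2 = 32·32 + (-112)·(-112) + 70·70 = 18468
λ ≈ 125420/18468 = 6.7912

λ ≈ 6.7912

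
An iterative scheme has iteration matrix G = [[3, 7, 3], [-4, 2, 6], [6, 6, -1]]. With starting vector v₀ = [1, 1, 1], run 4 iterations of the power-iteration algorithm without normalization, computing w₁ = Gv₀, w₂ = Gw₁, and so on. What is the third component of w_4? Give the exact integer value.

w1 = Gv₀ = (13, 4, 11)
w2 = Gw1 = (100, 22, 91)
w3 = Gw2 = (727, 190, 641)
w4 = Gw3 = (5434, 1318, 4861)
The requested component of w4 is 4861.

4861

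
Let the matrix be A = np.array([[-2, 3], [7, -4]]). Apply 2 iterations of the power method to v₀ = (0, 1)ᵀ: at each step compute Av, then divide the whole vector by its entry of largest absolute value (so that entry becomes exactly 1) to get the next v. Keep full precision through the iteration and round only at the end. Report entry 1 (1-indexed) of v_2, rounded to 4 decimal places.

-0.4865

Av0 = (3.00000, -4.00000); divide by -4.00000 → v1 = (-0.75000, 1.00000)
Av1 = (4.50000, -9.25000); divide by -9.25000 → v2 = (-0.48649, 1.00000)
Requested entry of v2: -18/37 = -0.4865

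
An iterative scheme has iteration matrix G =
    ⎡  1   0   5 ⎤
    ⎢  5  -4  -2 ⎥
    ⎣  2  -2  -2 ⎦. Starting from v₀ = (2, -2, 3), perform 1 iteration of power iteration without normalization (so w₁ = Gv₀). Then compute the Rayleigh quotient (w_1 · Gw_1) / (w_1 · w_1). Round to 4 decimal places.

λ ≈ 1.9840

w1 = Gv₀ = (1·2 + 0·(-2) + 5·3; 5·2 + (-4)·(-2) + (-2)·3; 2·2 + (-2)·(-2) + (-2)·3) = (17, 12, 2)
Gw1 = (27, 33, 6)
w1·Gw1 = 17·27 + 12·33 + 2·6 = 867; w1·w1 = 17·17 + 12·12 + 2·2 = 437
λ ≈ 867/437 = 1.9840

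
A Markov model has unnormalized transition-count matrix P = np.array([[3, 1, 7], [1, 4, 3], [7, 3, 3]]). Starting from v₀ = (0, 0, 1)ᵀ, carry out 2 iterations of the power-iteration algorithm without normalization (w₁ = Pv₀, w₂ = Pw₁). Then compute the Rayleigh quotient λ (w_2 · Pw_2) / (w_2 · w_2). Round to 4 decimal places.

λ ≈ 10.7788

w1 = Pv₀ = (3·0 + 1·0 + 7·1; 1·0 + 4·0 + 3·1; 7·0 + 3·0 + 3·1) = (7, 3, 3)
w2 = Pw1 = (3·7 + 1·3 + 7·3; 1·7 + 4·3 + 3·3; 7·7 + 3·3 + 3·3) = (45, 28, 67)
Pw2 = (632, 358, 600)
w2·Pw2 = 45·632 + 28·358 + 67·600 = 78664; w2·w2 = 45·45 + 28·28 + 67·67 = 7298
λ ≈ 78664/7298 = 10.7788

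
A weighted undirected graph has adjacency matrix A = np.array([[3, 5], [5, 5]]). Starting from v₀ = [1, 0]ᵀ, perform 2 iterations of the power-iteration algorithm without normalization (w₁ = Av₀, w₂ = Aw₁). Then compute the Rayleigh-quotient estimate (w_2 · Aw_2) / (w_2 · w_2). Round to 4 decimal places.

w1 = Av₀ = (3·1 + 5·0; 5·1 + 5·0) = (3, 5)
w2 = Aw1 = (3·3 + 5·5; 5·3 + 5·5) = (34, 40)
Aw2 = (302, 370)
w2·Aw2 = 34·302 + 40·370 = 25068; w2·w2 = 34·34 + 40·40 = 2756
λ ≈ 25068/2756 = 9.0958

9.0958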